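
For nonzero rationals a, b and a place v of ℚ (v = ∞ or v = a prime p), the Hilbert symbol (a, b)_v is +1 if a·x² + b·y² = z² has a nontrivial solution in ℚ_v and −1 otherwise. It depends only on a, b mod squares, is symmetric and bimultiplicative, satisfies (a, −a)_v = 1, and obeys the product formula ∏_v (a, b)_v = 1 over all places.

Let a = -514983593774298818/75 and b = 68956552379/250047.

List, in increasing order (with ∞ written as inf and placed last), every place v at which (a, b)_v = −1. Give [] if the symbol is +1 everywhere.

[2, 3, 11, 13, 17, 29]

(a, b) ≡ (-38454, 493493) mod (ℚ^×)²; places V = {2, 3, 5, 7, 11, 13, 17, 23, 29, 43, ∞}.
(a,b)_7: α=0, u≡4; β=-3, v≡1 (mod 7); (4|7)=+1, (1|7)=+1; sign (−1)^0·+1^-3·+1^0 = +1.
(a,b)_5: α=-2, u≡4; β=0, v≡2 (mod 5); (4|5)=+1, (2|5)=-1; sign (−1)^0·+1^0·-1^-2 = +1.
(a,b)_23: α=2, u≡18; β=2, v≡19 (mod 23); (18|23)=+1, (19|23)=-1; sign (−1)^0·+1^2·-1^2 = +1.
(a,b)_13: α=3, u≡8; β=1, v≡3 (mod 13); (8|13)=-1, (3|13)=+1; sign (−1)^0·-1^1·+1^3 = -1.
(a,b)_43: α=2, u≡15; β=2, v≡14 (mod 43); (15|43)=+1, (14|43)=+1; sign (−1)^0·+1^2·+1^2 = +1.
(a,b)_17: α=3, u≡1; β=1, v≡10 (mod 17); (1|17)=+1, (10|17)=-1; sign (−1)^0·+1^1·-1^3 = -1.
(a,b)_11: α=0, u≡2; β=1, v≡3 (mod 11); (2|11)=-1, (3|11)=+1; sign (−1)^0·-1^1·+1^0 = -1.
(a,b)_3: α=-1, u≡1; β=-6, v≡2 (mod 3); (1|3)=+1, (2|3)=-1; sign (−1)^0·+1^-6·-1^-1 = -1.
(a,b)_29: α=3, u≡19; β=1, v≡24 (mod 29); (19|29)=-1, (24|29)=+1; sign (−1)^0·-1^1·+1^3 = -1.
(a,b)_2: α=1, β=0; u≡5, v≡5 (mod 8); ε(u)ε(v)=0·0, αω(v)=1·1, βω(u)=0·1; sum ≡ 1  ⇒  -1.
(a,b)_∞: sgn(-38454)=−, sgn(493493)=+, so +1.
Ram(-38454, 493493) = {2, 3, 11, 13, 17, 29}; no ℚ_2-point on the conic.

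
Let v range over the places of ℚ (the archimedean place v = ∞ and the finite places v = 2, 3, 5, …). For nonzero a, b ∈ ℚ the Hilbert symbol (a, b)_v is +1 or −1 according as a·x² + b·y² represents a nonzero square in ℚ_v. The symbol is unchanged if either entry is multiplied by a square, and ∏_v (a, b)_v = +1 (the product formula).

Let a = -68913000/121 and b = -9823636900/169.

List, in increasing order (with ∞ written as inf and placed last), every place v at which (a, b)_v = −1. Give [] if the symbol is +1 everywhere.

[2, 7, 19, 31, 37, inf]

(a, b) ≡ (-76570, -116809) mod (ℚ^×)²; places V = {2, 3, 5, 7, 11, 13, 19, 29, 31, 37, 41, ∞}.
(a,b)_2: α=3, β=2; u≡3, v≡7 (mod 8); ε(u)ε(v)=1·1, αω(v)=3·0, βω(u)=2·1; sum ≡ 1  ⇒  -1.
(a,b)_31: α=1, u≡7; β=0, v≡29 (mod 31); (7|31)=+1, (29|31)=-1; sign (−1)^0·+1^0·-1^1 = -1.
(a,b)_3: α=2, u≡2; β=0, v≡2 (mod 3); (2|3)=-1, (2|3)=-1; sign (−1)^0·-1^0·-1^2 = +1.
(a,b)_∞: sgn(-76570)=−, sgn(-116809)=−, so -1.
(a,b)_5: α=3, u≡1; β=2, v≡1 (mod 5); (1|5)=+1, (1|5)=+1; sign (−1)^0·+1^2·+1^3 = +1.
(a,b)_7: α=0, u≡6; β=1, v≡2 (mod 7); (6|7)=-1, (2|7)=+1; sign (−1)^0·-1^1·+1^0 = -1.
(a,b)_41: α=0, u≡18; β=1, v≡5 (mod 41); (18|41)=+1, (5|41)=+1; sign (−1)^0·+1^1·+1^0 = +1.
(a,b)_13: α=1, u≡9; β=-2, v≡1 (mod 13); (9|13)=+1, (1|13)=+1; sign (−1)^0·+1^-2·+1^1 = +1.
(a,b)_37: α=0, u≡24; β=1, v≡27 (mod 37); (24|37)=-1, (27|37)=+1; sign (−1)^0·-1^1·+1^0 = -1.
(a,b)_19: α=1, u≡17; β=0, v≡10 (mod 19); (17|19)=+1, (10|19)=-1; sign (−1)^0·+1^0·-1^1 = -1.
(a,b)_29: α=0, u≡27; β=2, v≡27 (mod 29); (27|29)=-1, (27|29)=-1; sign (−1)^0·-1^2·-1^0 = +1.
(a,b)_11: α=-2, u≡9; β=1, v≡6 (mod 11); (9|11)=+1, (6|11)=-1; sign (−1)^0·+1^1·-1^-2 = +1.
|Ram(-76570, -116809)| = 6, even; anisotropic at {2, 7, 19, 31, 37, ∞}.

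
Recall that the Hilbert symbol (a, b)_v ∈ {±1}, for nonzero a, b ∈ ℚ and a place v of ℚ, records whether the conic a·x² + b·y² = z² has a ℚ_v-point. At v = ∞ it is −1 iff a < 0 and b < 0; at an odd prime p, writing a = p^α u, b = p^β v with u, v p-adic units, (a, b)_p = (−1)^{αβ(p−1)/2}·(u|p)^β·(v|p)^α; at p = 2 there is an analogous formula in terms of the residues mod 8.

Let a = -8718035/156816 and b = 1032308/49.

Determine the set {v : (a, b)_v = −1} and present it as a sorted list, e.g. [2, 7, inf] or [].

Mod squares: a ≡ -4715, b ≡ 893. Check v ∈ {∞, 2, 3, 5, 7, 11, 17, 19, 23, 41, 43, 47}.
v=3: a=3^-4·(≡1), b=3^0·(≡2) mod 3; (1|3)=+1, (2|3)=-1; (−1)^{-4·0·1}·(+1)^0·(-1)^-4 = +1.
v=∞: -4715 < 0 and 893 > 0  ⇒  (a,b)_∞ = +1.
v=47: a=47^0·(≡37), b=47^1·(≡31) mod 47; (37|47)=+1, (31|47)=-1; (−1)^{0·1·23}·(+1)^1·(-1)^0 = +1.
v=2: v_2(a)=-4, v_2(b)=2; units ≡ 5, 5 (mod 8); ε·ε+αω+βω = 0·0+-4·1+2·1 ≡ 0  ⇒  (a,b)_2 = +1.
v=5: a=5^1·(≡3), b=5^0·(≡2) mod 5; (3|5)=-1, (2|5)=-1; (−1)^{1·0·2}·(-1)^0·(-1)^1 = -1.
v=41: a=41^1·(≡1), b=41^0·(≡32) mod 41; (1|41)=+1, (32|41)=+1; (−1)^{1·0·20}·(+1)^0·(+1)^1 = +1.
v=7: a=7^0·(≡5), b=7^-2·(≡4) mod 7; (5|7)=-1, (4|7)=+1; (−1)^{0·-2·3}·(-1)^-2·(+1)^0 = +1.
v=11: a=11^-2·(≡9), b=11^0·(≡7) mod 11; (9|11)=+1, (7|11)=-1; (−1)^{-2·0·5}·(+1)^0·(-1)^-2 = +1.
v=19: a=19^0·(≡17), b=19^1·(≡1) mod 19; (17|19)=+1, (1|19)=+1; (−1)^{0·1·9}·(+1)^1·(+1)^0 = +1.
v=43: a=43^2·(≡40), b=43^0·(≡37) mod 43; (40|43)=+1, (37|43)=-1; (−1)^{2·0·21}·(+1)^0·(-1)^2 = +1.
v=23: a=23^1·(≡9), b=23^0·(≡15) mod 23; (9|23)=+1, (15|23)=-1; (−1)^{1·0·11}·(+1)^0·(-1)^1 = -1.
v=17: a=17^0·(≡3), b=17^2·(≡16) mod 17; (3|17)=-1, (16|17)=+1; (−1)^{0·2·8}·(-1)^2·(+1)^0 = +1.
(-4715, 893 / ℚ) ramifies at {5, 23}: a division algebra.

[5, 23]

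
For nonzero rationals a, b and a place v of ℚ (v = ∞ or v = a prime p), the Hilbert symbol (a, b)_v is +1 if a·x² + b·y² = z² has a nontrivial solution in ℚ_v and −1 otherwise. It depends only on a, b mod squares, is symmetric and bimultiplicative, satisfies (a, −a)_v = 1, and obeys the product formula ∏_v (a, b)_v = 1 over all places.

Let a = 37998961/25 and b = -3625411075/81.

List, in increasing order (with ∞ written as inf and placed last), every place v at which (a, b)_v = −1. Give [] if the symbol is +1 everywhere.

[11, 13]

(a, b) ≡ (6409, -4147) mod (ℚ^×)²; places V = {2, 3, 5, 7, 11, 13, 17, 29, ∞}.
(a,b)_13: α=1, u≡1; β=1, v≡2 (mod 13); (1|13)=+1, (2|13)=-1; sign (−1)^0·+1^1·-1^1 = -1.
(a,b)_2: α=0, β=0; u≡1, v≡5 (mod 8); ε(u)ε(v)=0·0, αω(v)=0·1, βω(u)=0·0; sum ≡ 0  ⇒  +1.
(a,b)_∞: sgn(6409)=+, sgn(-4147)=−, so +1.
(a,b)_11: α=2, u≡8; β=3, v≡7 (mod 11); (8|11)=-1, (7|11)=-1; sign (−1)^0·-1^3·-1^2 = -1.
(a,b)_29: α=1, u≡14; β=1, v≡3 (mod 29); (14|29)=-1, (3|29)=-1; sign (−1)^0·-1^1·-1^1 = +1.
(a,b)_7: α=2, u≡2; β=0, v≡2 (mod 7); (2|7)=+1, (2|7)=+1; sign (−1)^0·+1^0·+1^2 = +1.
(a,b)_3: α=0, u≡1; β=-4, v≡2 (mod 3); (1|3)=+1, (2|3)=-1; sign (−1)^0·+1^-4·-1^0 = +1.
(a,b)_17: α=1, u≡7; β=2, v≡13 (mod 17); (7|17)=-1, (13|17)=+1; sign (−1)^0·-1^2·+1^1 = +1.
(a,b)_5: α=-2, u≡1; β=2, v≡2 (mod 5); (1|5)=+1, (2|5)=-1; sign (−1)^0·+1^2·-1^-2 = +1.
Ram(6409, -4147) = {11, 13}; no ℚ_11-point on the conic.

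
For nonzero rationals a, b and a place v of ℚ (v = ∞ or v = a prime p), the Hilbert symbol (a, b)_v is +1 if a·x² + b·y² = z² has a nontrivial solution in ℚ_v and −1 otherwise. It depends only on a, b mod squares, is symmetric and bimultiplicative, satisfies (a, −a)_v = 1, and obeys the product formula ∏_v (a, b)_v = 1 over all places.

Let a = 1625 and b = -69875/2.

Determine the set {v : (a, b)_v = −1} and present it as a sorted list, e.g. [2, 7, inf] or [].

[13, 43]

(a, b) ≡ (65, -5590) mod (ℚ^×)²; places V = {2, 5, 13, 43, ∞}.
(a,b)_43: α=0, u≡34; β=1, v≡26 (mod 43); (34|43)=-1, (26|43)=-1; sign (−1)^0·-1^1·-1^0 = -1.
(a,b)_13: α=1, u≡8; β=1, v≡10 (mod 13); (8|13)=-1, (10|13)=+1; sign (−1)^0·-1^1·+1^1 = -1.
(a,b)_∞: sgn(65)=+, sgn(-5590)=−, so +1.
(a,b)_5: α=3, u≡3; β=3, v≡3 (mod 5); (3|5)=-1, (3|5)=-1; sign (−1)^0·-1^3·-1^3 = +1.
(a,b)_2: α=0, β=-1; u≡1, v≡5 (mod 8); ε(u)ε(v)=0·0, αω(v)=0·1, βω(u)=-1·0; sum ≡ 0  ⇒  +1.
|Ram(65, -5590)| = 2, even; anisotropic at {13, 43}.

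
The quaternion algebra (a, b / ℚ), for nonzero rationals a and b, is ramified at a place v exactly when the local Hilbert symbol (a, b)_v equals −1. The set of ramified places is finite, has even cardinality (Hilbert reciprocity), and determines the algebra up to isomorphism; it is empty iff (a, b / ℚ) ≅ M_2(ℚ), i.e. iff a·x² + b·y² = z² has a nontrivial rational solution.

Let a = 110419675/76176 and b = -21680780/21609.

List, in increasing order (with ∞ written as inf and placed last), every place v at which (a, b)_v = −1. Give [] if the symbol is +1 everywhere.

(a, b) ≡ (15283, -155) mod (ℚ^×)²; places V = {2, 3, 5, 7, 11, 17, 23, 29, 31, ∞}.
(a,b)_17: α=3, u≡16; β=2, v≡9 (mod 17); (16|17)=+1, (9|17)=+1; sign (−1)^0·+1^2·+1^3 = +1.
(a,b)_2: α=-4, β=2; u≡3, v≡5 (mod 8); ε(u)ε(v)=1·0, αω(v)=-4·1, βω(u)=2·1; sum ≡ 0  ⇒  +1.
(a,b)_7: α=0, u≡1; β=-4, v≡6 (mod 7); (1|7)=+1, (6|7)=-1; sign (−1)^0·+1^-4·-1^0 = +1.
(a,b)_∞: sgn(15283)=+, sgn(-155)=−, so +1.
(a,b)_5: α=2, u≡2; β=1, v≡1 (mod 5); (2|5)=-1, (1|5)=+1; sign (−1)^0·-1^1·+1^2 = -1.
(a,b)_11: α=0, u≡3; β=2, v≡2 (mod 11); (3|11)=+1, (2|11)=-1; sign (−1)^0·+1^2·-1^0 = +1.
(a,b)_3: α=-2, u≡1; β=-2, v≡1 (mod 3); (1|3)=+1, (1|3)=+1; sign (−1)^0·+1^-2·+1^-2 = +1.
(a,b)_29: α=1, u≡22; β=0, v≡21 (mod 29); (22|29)=+1, (21|29)=-1; sign (−1)^0·+1^0·-1^1 = -1.
(a,b)_23: α=-2, u≡17; β=0, v≡18 (mod 23); (17|23)=-1, (18|23)=+1; sign (−1)^0·-1^0·+1^-2 = +1.
(a,b)_31: α=1, u≡20; β=1, v≡21 (mod 31); (20|31)=+1, (21|31)=-1; sign (−1)^1·+1^1·-1^1 = +1.
Ram(15283, -155) = {5, 29}; no ℚ_5-point on the conic.

[5, 29]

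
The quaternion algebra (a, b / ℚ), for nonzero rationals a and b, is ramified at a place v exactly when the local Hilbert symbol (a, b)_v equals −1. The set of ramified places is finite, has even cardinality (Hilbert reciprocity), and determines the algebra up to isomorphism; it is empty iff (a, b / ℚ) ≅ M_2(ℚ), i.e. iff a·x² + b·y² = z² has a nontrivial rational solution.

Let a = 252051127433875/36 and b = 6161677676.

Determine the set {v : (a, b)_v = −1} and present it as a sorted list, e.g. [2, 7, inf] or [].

(a, b) ≡ (5883955, 899) mod (ℚ^×)²; places V = {2, 3, 5, 7, 11, 17, 29, 31, ∞}.
(a,b)_5: α=3, u≡1; β=0, v≡1 (mod 5); (1|5)=+1, (1|5)=+1; sign (−1)^0·+1^0·+1^3 = +1.
(a,b)_2: α=-2, β=2; u≡3, v≡3 (mod 8); ε(u)ε(v)=1·1, αω(v)=-2·1, βω(u)=2·1; sum ≡ 1  ⇒  -1.
(a,b)_29: α=1, u≡3; β=1, v≡12 (mod 29); (3|29)=-1, (12|29)=-1; sign (−1)^0·-1^1·-1^1 = +1.
(a,b)_11: α=3, u≡10; β=2, v≡7 (mod 11); (10|11)=-1, (7|11)=-1; sign (−1)^0·-1^2·-1^3 = -1.
(a,b)_17: α=3, u≡12; β=2, v≡15 (mod 17); (12|17)=-1, (15|17)=+1; sign (−1)^0·-1^2·+1^3 = +1.
(a,b)_31: α=1, u≡24; β=1, v≡11 (mod 31); (24|31)=-1, (11|31)=-1; sign (−1)^1·-1^1·-1^1 = -1.
(a,b)_∞: sgn(5883955)=+, sgn(899)=+, so +1.
(a,b)_3: α=-2, u≡1; β=0, v≡2 (mod 3); (1|3)=+1, (2|3)=-1; sign (−1)^0·+1^0·-1^-2 = +1.
(a,b)_7: α=3, u≡3; β=2, v≡6 (mod 7); (3|7)=-1, (6|7)=-1; sign (−1)^0·-1^2·-1^3 = -1.
Ram(5883955, 899) = {2, 7, 11, 31}; no ℚ_2-point on the conic.

[2, 7, 11, 31]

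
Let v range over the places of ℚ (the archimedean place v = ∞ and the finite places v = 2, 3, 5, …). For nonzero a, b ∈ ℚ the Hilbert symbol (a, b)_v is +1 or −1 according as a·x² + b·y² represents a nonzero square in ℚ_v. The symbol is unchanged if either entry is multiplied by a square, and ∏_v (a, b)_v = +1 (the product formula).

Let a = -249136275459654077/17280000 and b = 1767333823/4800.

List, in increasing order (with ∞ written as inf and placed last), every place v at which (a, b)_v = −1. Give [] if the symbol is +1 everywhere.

[3, 37]

Mod squares: a ≡ -4551, b ≡ 2829. Check v ∈ {∞, 2, 3, 5, 11, 23, 37, 41}.
v=23: a=23^2·(≡8), b=23^1·(≡1) mod 23; (8|23)=+1, (1|23)=+1; (−1)^{2·1·11}·(+1)^1·(+1)^2 = +1.
v=37: a=37^7·(≡4), b=37^4·(≡13) mod 37; (4|37)=+1, (13|37)=-1; (−1)^{7·4·18}·(+1)^4·(-1)^7 = -1.
v=∞: -4551 < 0 and 2829 > 0  ⇒  (a,b)_∞ = +1.
v=11: a=11^2·(≡4), b=11^0·(≡6) mod 11; (4|11)=+1, (6|11)=-1; (−1)^{2·0·5}·(+1)^0·(-1)^2 = +1.
v=5: a=5^-4·(≡1), b=5^-2·(≡4) mod 5; (1|5)=+1, (4|5)=+1; (−1)^{-4·-2·2}·(+1)^-2·(+1)^-4 = +1.
v=2: v_2(a)=-10, v_2(b)=-6; units ≡ 1, 5 (mod 8); ε·ε+αω+βω = 0·0+-10·1+-6·0 ≡ 0  ⇒  (a,b)_2 = +1.
v=3: a=3^-3·(≡1), b=3^-1·(≡1) mod 3; (1|3)=+1, (1|3)=+1; (−1)^{-3·-1·1}·(+1)^-1·(+1)^-3 = -1.
v=41: a=41^1·(≡19), b=41^1·(≡22) mod 41; (19|41)=-1, (22|41)=-1; (−1)^{1·1·20}·(-1)^1·(-1)^1 = +1.
|Ram(-4551, 2829)| = 2, even; anisotropic at {3, 37}.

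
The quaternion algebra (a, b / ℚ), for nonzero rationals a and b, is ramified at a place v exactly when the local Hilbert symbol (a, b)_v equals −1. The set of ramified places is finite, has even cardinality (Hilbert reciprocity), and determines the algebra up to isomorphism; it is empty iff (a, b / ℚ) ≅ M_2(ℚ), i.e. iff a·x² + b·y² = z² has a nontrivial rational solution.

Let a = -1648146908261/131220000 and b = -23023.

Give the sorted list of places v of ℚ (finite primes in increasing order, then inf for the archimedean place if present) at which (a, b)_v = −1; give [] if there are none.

[11, 13, 17, inf]

(a, b) ≡ (-4522, -23023) mod (ℚ^×)²; places V = {2, 3, 5, 7, 11, 13, 17, 19, 23, 29, ∞}.
(a,b)_19: α=3, u≡1; β=0, v≡5 (mod 19); (1|19)=+1, (5|19)=+1; sign (−1)^0·+1^0·+1^3 = +1.
(a,b)_∞: sgn(-4522)=−, sgn(-23023)=−, so -1.
(a,b)_23: α=0, u≡16; β=1, v≡11 (mod 23); (16|23)=+1, (11|23)=-1; sign (−1)^0·+1^1·-1^0 = +1.
(a,b)_11: α=0, u≡7; β=1, v≡8 (mod 11); (7|11)=-1, (8|11)=-1; sign (−1)^0·-1^1·-1^0 = -1.
(a,b)_2: α=-5, β=0; u≡3, v≡1 (mod 8); ε(u)ε(v)=1·0, αω(v)=-5·0, βω(u)=0·1; sum ≡ 0  ⇒  +1.
(a,b)_29: α=2, u≡21; β=0, v≡3 (mod 29); (21|29)=-1, (3|29)=-1; sign (−1)^0·-1^0·-1^2 = +1.
(a,b)_5: α=-4, u≡2; β=0, v≡2 (mod 5); (2|5)=-1, (2|5)=-1; sign (−1)^0·-1^0·-1^-4 = +1.
(a,b)_3: α=-8, u≡2; β=0, v≡2 (mod 3); (2|3)=-1, (2|3)=-1; sign (−1)^0·-1^0·-1^-8 = +1.
(a,b)_7: α=5, u≡5; β=1, v≡1 (mod 7); (5|7)=-1, (1|7)=+1; sign (−1)^1·-1^1·+1^5 = +1.
(a,b)_17: α=1, u≡3; β=0, v≡12 (mod 17); (3|17)=-1, (12|17)=-1; sign (−1)^0·-1^0·-1^1 = -1.
(a,b)_13: α=0, u≡2; β=1, v≡10 (mod 13); (2|13)=-1, (10|13)=+1; sign (−1)^0·-1^1·+1^0 = -1.
|Ram(-4522, -23023)| = 4, even; anisotropic at {11, 13, 17, ∞}.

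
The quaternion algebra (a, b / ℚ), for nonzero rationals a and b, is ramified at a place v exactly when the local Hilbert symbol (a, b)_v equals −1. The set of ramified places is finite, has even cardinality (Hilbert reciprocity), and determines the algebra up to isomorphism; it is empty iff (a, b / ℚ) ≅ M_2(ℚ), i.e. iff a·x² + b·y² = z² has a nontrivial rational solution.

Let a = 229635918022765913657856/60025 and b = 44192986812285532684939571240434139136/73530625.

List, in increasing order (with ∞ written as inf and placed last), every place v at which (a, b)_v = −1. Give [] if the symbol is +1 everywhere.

Mod squares: a ≡ 298034, b ≡ 630591. Check v ∈ {∞, 2, 3, 5, 7, 11, 13, 19, 23, 29, 31, 37}.
v=13: a=13^2·(≡10), b=13^3·(≡4) mod 13; (10|13)=+1, (4|13)=+1; (−1)^{2·3·6}·(+1)^3·(+1)^2 = +1.
v=3: a=3^4·(≡2), b=3^5·(≡2) mod 3; (2|3)=-1, (2|3)=-1; (−1)^{4·5·1}·(-1)^5·(-1)^4 = -1.
v=5: a=5^-2·(≡1), b=5^-4·(≡4) mod 5; (1|5)=+1, (4|5)=+1; (−1)^{-2·-4·2}·(+1)^-4·(+1)^-2 = +1.
v=19: a=19^3·(≡17), b=19^5·(≡10) mod 19; (17|19)=+1, (10|19)=-1; (−1)^{3·5·9}·(+1)^5·(-1)^3 = +1.
v=2: v_2(a)=9, v_2(b)=20; units ≡ 1, 7 (mod 8); ε·ε+αω+βω = 0·1+9·0+20·0 ≡ 0  ⇒  (a,b)_2 = +1.
v=11: a=11^1·(≡1), b=11^2·(≡4) mod 11; (1|11)=+1, (4|11)=+1; (−1)^{1·2·5}·(+1)^2·(+1)^1 = +1.
v=31: a=31^1·(≡19), b=31^2·(≡2) mod 31; (19|31)=+1, (2|31)=+1; (−1)^{1·2·15}·(+1)^2·(+1)^1 = +1.
v=29: a=29^2·(≡24), b=29^2·(≡3) mod 29; (24|29)=+1, (3|29)=-1; (−1)^{2·2·14}·(+1)^2·(-1)^2 = +1.
v=37: a=37^2·(≡26), b=37^3·(≡18) mod 37; (26|37)=+1, (18|37)=-1; (−1)^{2·3·18}·(+1)^3·(-1)^2 = +1.
v=∞: 298034 > 0 and 630591 > 0  ⇒  (a,b)_∞ = +1.
v=23: a=23^3·(≡3), b=23^5·(≡8) mod 23; (3|23)=+1, (8|23)=+1; (−1)^{3·5·11}·(+1)^5·(+1)^3 = -1.
v=7: a=7^-4·(≡1), b=7^-6·(≡3) mod 7; (1|7)=+1, (3|7)=-1; (−1)^{-4·-6·3}·(+1)^-6·(-1)^-4 = +1.
(298034, 630591 / ℚ) ramifies at {3, 23}: a division algebra.

[3, 23]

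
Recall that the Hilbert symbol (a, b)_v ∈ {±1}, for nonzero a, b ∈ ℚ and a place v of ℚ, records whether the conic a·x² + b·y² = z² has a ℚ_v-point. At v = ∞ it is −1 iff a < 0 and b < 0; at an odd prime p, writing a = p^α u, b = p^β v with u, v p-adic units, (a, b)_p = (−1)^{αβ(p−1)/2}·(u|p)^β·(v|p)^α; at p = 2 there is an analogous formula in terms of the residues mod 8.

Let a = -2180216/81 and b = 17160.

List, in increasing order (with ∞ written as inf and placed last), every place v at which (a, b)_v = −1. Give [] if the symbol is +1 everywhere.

(a, b) ≡ (-1886, 4290) mod (ℚ^×)²; places V = {2, 3, 5, 11, 13, 17, 23, 41, ∞}.
(a,b)_23: α=1, u≡5; β=0, v≡2 (mod 23); (5|23)=-1, (2|23)=+1; sign (−1)^0·-1^0·+1^1 = +1.
(a,b)_41: α=1, u≡40; β=0, v≡22 (mod 41); (40|41)=+1, (22|41)=-1; sign (−1)^0·+1^0·-1^1 = -1.
(a,b)_5: α=0, u≡4; β=1, v≡2 (mod 5); (4|5)=+1, (2|5)=-1; sign (−1)^0·+1^1·-1^0 = +1.
(a,b)_11: α=0, u≡7; β=1, v≡9 (mod 11); (7|11)=-1, (9|11)=+1; sign (−1)^0·-1^1·+1^0 = -1.
(a,b)_2: α=3, β=3; u≡1, v≡1 (mod 8); ε(u)ε(v)=0·0, αω(v)=3·0, βω(u)=3·0; sum ≡ 0  ⇒  +1.
(a,b)_17: α=2, u≡16; β=0, v≡7 (mod 17); (16|17)=+1, (7|17)=-1; sign (−1)^0·+1^0·-1^2 = +1.
(a,b)_∞: sgn(-1886)=−, sgn(4290)=+, so +1.
(a,b)_13: α=0, u≡9; β=1, v≡7 (mod 13); (9|13)=+1, (7|13)=-1; sign (−1)^0·+1^1·-1^0 = +1.
(a,b)_3: α=-4, u≡1; β=1, v≡2 (mod 3); (1|3)=+1, (2|3)=-1; sign (−1)^0·+1^1·-1^-4 = +1.
Ram(-1886, 4290) = {11, 41}; no ℚ_11-point on the conic.

[11, 41]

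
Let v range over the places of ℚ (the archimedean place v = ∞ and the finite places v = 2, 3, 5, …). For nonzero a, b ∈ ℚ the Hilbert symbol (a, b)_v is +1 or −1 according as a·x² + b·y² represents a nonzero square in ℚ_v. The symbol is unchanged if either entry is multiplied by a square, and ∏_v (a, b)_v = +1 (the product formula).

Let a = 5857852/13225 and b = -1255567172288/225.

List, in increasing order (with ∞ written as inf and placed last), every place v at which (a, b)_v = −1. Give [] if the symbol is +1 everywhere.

[13, 19, 23, 31]

Mod squares: a ≡ 247, b ≡ -321563. Check v ∈ {∞, 2, 3, 5, 7, 11, 13, 19, 23, 31, 41}.
v=19: a=19^1·(≡14), b=19^2·(≡18) mod 19; (14|19)=-1, (18|19)=-1; (−1)^{1·2·9}·(-1)^2·(-1)^1 = -1.
v=3: a=3^0·(≡1), b=3^-2·(≡1) mod 3; (1|3)=+1, (1|3)=+1; (−1)^{0·-2·1}·(+1)^-2·(+1)^0 = +1.
v=13: a=13^1·(≡6), b=13^2·(≡7) mod 13; (6|13)=-1, (7|13)=-1; (−1)^{1·2·6}·(-1)^2·(-1)^1 = -1.
v=7: a=7^2·(≡1), b=7^0·(≡5) mod 7; (1|7)=+1, (5|7)=-1; (−1)^{2·0·3}·(+1)^0·(-1)^2 = +1.
v=2: v_2(a)=2, v_2(b)=6; units ≡ 7, 5 (mod 8); ε·ε+αω+βω = 1·0+2·1+6·0 ≡ 0  ⇒  (a,b)_2 = +1.
v=11: a=11^2·(≡4), b=11^1·(≡5) mod 11; (4|11)=+1, (5|11)=+1; (−1)^{2·1·5}·(+1)^1·(+1)^2 = +1.
v=31: a=31^0·(≡13), b=31^1·(≡3) mod 31; (13|31)=-1, (3|31)=-1; (−1)^{0·1·15}·(-1)^1·(-1)^0 = -1.
v=5: a=5^-2·(≡3), b=5^-2·(≡3) mod 5; (3|5)=-1, (3|5)=-1; (−1)^{-2·-2·2}·(-1)^-2·(-1)^-2 = +1.
v=41: a=41^0·(≡40), b=41^1·(≡19) mod 41; (40|41)=+1, (19|41)=-1; (−1)^{0·1·20}·(+1)^1·(-1)^0 = +1.
v=23: a=23^-2·(≡14), b=23^1·(≡16) mod 23; (14|23)=-1, (16|23)=+1; (−1)^{-2·1·11}·(-1)^1·(+1)^-2 = -1.
v=∞: 247 > 0 and -321563 < 0  ⇒  (a,b)_∞ = +1.
|Ram(247, -321563)| = 4, even; anisotropic at {13, 19, 23, 31}.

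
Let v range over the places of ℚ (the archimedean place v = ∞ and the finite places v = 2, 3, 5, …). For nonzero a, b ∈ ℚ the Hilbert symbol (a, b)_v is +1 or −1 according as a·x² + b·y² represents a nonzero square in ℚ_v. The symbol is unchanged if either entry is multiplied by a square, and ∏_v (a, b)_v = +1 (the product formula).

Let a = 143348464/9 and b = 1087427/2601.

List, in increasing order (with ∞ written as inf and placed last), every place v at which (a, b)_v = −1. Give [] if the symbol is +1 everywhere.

Mod squares: a ≡ 8959279, b ≡ 8987. Check v ∈ {∞, 2, 3, 7, 11, 17, 19, 31, 41, 43, 53}.
v=41: a=41^1·(≡26), b=41^0·(≡31) mod 41; (26|41)=-1, (31|41)=+1; (−1)^{1·0·20}·(-1)^0·(+1)^1 = +1.
v=2: v_2(a)=4, v_2(b)=0; units ≡ 7, 3 (mod 8); ε·ε+αω+βω = 1·1+4·1+0·0 ≡ 1  ⇒  (a,b)_2 = -1.
v=17: a=17^0·(≡3), b=17^-2·(≡10) mod 17; (3|17)=-1, (10|17)=-1; (−1)^{0·-2·8}·(-1)^-2·(-1)^0 = +1.
v=11: a=11^0·(≡8), b=11^3·(≡5) mod 11; (8|11)=-1, (5|11)=+1; (−1)^{0·3·5}·(-1)^3·(+1)^0 = -1.
v=∞: 8959279 > 0 and 8987 > 0  ⇒  (a,b)_∞ = +1.
v=7: a=7^1·(≡3), b=7^0·(≡3) mod 7; (3|7)=-1, (3|7)=-1; (−1)^{1·0·3}·(-1)^0·(-1)^1 = -1.
v=3: a=3^-2·(≡1), b=3^-2·(≡2) mod 3; (1|3)=+1, (2|3)=-1; (−1)^{-2·-2·1}·(+1)^-2·(-1)^-2 = +1.
v=43: a=43^0·(≡1), b=43^1·(≡33) mod 43; (1|43)=+1, (33|43)=-1; (−1)^{0·1·21}·(+1)^1·(-1)^0 = +1.
v=19: a=19^1·(≡13), b=19^1·(≡7) mod 19; (13|19)=-1, (7|19)=+1; (−1)^{1·1·9}·(-1)^1·(+1)^1 = +1.
v=53: a=53^1·(≡5), b=53^0·(≡33) mod 53; (5|53)=-1, (33|53)=-1; (−1)^{1·0·26}·(-1)^0·(-1)^1 = -1.
v=31: a=31^1·(≡17), b=31^0·(≡28) mod 31; (17|31)=-1, (28|31)=+1; (−1)^{1·0·15}·(-1)^0·(+1)^1 = +1.
Ram(8959279, 8987) = {2, 7, 11, 53}; no ℚ_2-point on the conic.

[2, 7, 11, 53]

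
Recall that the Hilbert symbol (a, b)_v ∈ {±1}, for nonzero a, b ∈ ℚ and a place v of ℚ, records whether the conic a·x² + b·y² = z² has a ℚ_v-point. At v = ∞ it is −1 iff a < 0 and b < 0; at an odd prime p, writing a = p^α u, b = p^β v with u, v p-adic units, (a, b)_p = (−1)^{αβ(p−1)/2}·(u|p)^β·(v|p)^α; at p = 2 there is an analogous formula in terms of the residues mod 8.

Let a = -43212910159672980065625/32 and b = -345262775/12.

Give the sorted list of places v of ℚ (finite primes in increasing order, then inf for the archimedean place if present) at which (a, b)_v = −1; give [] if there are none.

(a, b) ≡ (-4290, -245157) mod (ℚ^×)²; places V = {2, 3, 5, 11, 13, 17, 19, 23, ∞}.
(a,b)_5: α=5, u≡2; β=2, v≡2 (mod 5); (2|5)=-1, (2|5)=-1; sign (−1)^0·-1^2·-1^5 = -1.
(a,b)_2: α=-5, β=-2; u≡7, v≡3 (mod 8); ε(u)ε(v)=1·1, αω(v)=-5·1, βω(u)=-2·0; sum ≡ 0  ⇒  +1.
(a,b)_17: α=2, u≡11; β=1, v≡3 (mod 17); (11|17)=-1, (3|17)=-1; sign (−1)^0·-1^1·-1^2 = -1.
(a,b)_19: α=2, u≡11; β=1, v≡7 (mod 19); (11|19)=+1, (7|19)=+1; sign (−1)^0·+1^1·+1^2 = +1.
(a,b)_11: α=3, u≡6; β=1, v≡7 (mod 11); (6|11)=-1, (7|11)=-1; sign (−1)^1·-1^1·-1^3 = -1.
(a,b)_13: α=7, u≡5; β=2, v≡12 (mod 13); (5|13)=-1, (12|13)=+1; sign (−1)^0·-1^2·+1^7 = +1.
(a,b)_3: α=1, u≡1; β=-1, v≡1 (mod 3); (1|3)=+1, (1|3)=+1; sign (−1)^1·+1^-1·+1^1 = -1.
(a,b)_∞: sgn(-4290)=−, sgn(-245157)=−, so -1.
(a,b)_23: α=2, u≡19; β=1, v≡16 (mod 23); (19|23)=-1, (16|23)=+1; sign (−1)^0·-1^1·+1^2 = -1.
Ram(-4290, -245157) = {3, 5, 11, 17, 23, ∞}; no ℚ_3-point on the conic.

[3, 5, 11, 17, 23, inf]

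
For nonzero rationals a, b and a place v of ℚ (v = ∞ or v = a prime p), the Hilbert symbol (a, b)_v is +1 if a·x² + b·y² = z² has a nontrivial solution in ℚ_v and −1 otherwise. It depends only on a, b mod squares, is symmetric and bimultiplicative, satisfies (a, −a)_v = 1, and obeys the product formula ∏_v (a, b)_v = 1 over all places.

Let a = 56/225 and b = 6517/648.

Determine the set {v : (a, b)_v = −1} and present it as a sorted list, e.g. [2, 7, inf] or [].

(a, b) ≡ (14, 266) mod (ℚ^×)²; places V = {2, 3, 5, 7, 19, ∞}.
(a,b)_∞: sgn(14)=+, sgn(266)=+, so +1.
(a,b)_7: α=1, u≡1; β=3, v≡3 (mod 7); (1|7)=+1, (3|7)=-1; sign (−1)^1·+1^3·-1^1 = +1.
(a,b)_3: α=-2, u≡2; β=-4, v≡2 (mod 3); (2|3)=-1, (2|3)=-1; sign (−1)^0·-1^-4·-1^-2 = +1.
(a,b)_2: α=3, β=-3; u≡7, v≡5 (mod 8); ε(u)ε(v)=1·0, αω(v)=3·1, βω(u)=-3·0; sum ≡ 1  ⇒  -1.
(a,b)_19: α=0, u≡13; β=1, v≡10 (mod 19); (13|19)=-1, (10|19)=-1; sign (−1)^0·-1^1·-1^0 = -1.
(a,b)_5: α=-2, u≡4; β=0, v≡4 (mod 5); (4|5)=+1, (4|5)=+1; sign (−1)^0·+1^0·+1^-2 = +1.
Ram(14, 266) = {2, 19}; no ℚ_2-point on the conic.

[2, 19]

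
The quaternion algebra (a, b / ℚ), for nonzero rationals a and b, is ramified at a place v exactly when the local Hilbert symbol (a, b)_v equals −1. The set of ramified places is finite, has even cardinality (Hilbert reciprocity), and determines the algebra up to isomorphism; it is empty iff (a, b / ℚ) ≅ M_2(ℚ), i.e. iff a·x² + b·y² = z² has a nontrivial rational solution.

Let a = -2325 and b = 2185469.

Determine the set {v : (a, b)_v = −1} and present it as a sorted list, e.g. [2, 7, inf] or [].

[3, 11, 13, 31]

(a, b) ≡ (-93, 2185469) mod (ℚ^×)²; places V = {2, 3, 5, 11, 13, 17, 29, 31, ∞}.
(a,b)_11: α=0, u≡7; β=1, v≡8 (mod 11); (7|11)=-1, (8|11)=-1; sign (−1)^0·-1^1·-1^0 = -1.
(a,b)_3: α=1, u≡2; β=0, v≡2 (mod 3); (2|3)=-1, (2|3)=-1; sign (−1)^0·-1^0·-1^1 = -1.
(a,b)_2: α=0, β=0; u≡3, v≡5 (mod 8); ε(u)ε(v)=1·0, αω(v)=0·1, βω(u)=0·1; sum ≡ 0  ⇒  +1.
(a,b)_31: α=1, u≡18; β=1, v≡5 (mod 31); (18|31)=+1, (5|31)=+1; sign (−1)^1·+1^1·+1^1 = -1.
(a,b)_∞: sgn(-93)=−, sgn(2185469)=+, so +1.
(a,b)_29: α=0, u≡24; β=1, v≡19 (mod 29); (24|29)=+1, (19|29)=-1; sign (−1)^0·+1^1·-1^0 = +1.
(a,b)_13: α=0, u≡2; β=1, v≡10 (mod 13); (2|13)=-1, (10|13)=+1; sign (−1)^0·-1^1·+1^0 = -1.
(a,b)_5: α=2, u≡2; β=0, v≡4 (mod 5); (2|5)=-1, (4|5)=+1; sign (−1)^0·-1^0·+1^2 = +1.
(a,b)_17: α=0, u≡4; β=1, v≡3 (mod 17); (4|17)=+1, (3|17)=-1; sign (−1)^0·+1^1·-1^0 = +1.
(-93, 2185469 / ℚ) ramifies at {3, 11, 13, 31}: a division algebra.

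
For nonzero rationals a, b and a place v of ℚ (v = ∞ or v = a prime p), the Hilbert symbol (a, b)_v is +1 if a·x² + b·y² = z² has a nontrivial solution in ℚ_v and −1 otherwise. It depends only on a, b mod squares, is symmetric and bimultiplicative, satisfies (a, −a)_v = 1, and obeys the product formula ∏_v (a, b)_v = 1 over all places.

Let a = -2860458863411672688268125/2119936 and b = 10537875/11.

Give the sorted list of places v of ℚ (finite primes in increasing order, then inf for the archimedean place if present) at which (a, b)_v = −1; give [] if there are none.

[17, 29]

(a, b) ≡ (-29, 515185) mod (ℚ^×)²; places V = {2, 3, 5, 7, 11, 13, 17, 19, 23, 29, 31, ∞}.
(a,b)_11: α=2, u≡4; β=-1, v≡7 (mod 11); (4|11)=+1, (7|11)=-1; sign (−1)^0·+1^-1·-1^2 = +1.
(a,b)_17: α=2, u≡6; β=1, v≡5 (mod 17); (6|17)=-1, (5|17)=-1; sign (−1)^0·-1^1·-1^2 = -1.
(a,b)_7: α=-2, u≡5; β=0, v≡3 (mod 7); (5|7)=-1, (3|7)=-1; sign (−1)^0·-1^0·-1^-2 = +1.
(a,b)_23: α=2, u≡5; β=0, v≡1 (mod 23); (5|23)=-1, (1|23)=+1; sign (−1)^0·-1^0·+1^2 = +1.
(a,b)_5: α=4, u≡1; β=3, v≡3 (mod 5); (1|5)=+1, (3|5)=-1; sign (−1)^0·+1^3·-1^4 = +1.
(a,b)_∞: sgn(-29)=−, sgn(515185)=+, so +1.
(a,b)_3: α=4, u≡1; β=2, v≡1 (mod 3); (1|3)=+1, (1|3)=+1; sign (−1)^0·+1^2·+1^4 = +1.
(a,b)_13: α=-2, u≡9; β=0, v≡8 (mod 13); (9|13)=+1, (8|13)=-1; sign (−1)^0·+1^0·-1^-2 = +1.
(a,b)_2: α=-8, β=0; u≡3, v≡1 (mod 8); ε(u)ε(v)=1·0, αω(v)=-8·0, βω(u)=0·1; sum ≡ 0  ⇒  +1.
(a,b)_29: α=3, u≡1; β=1, v≡11 (mod 29); (1|29)=+1, (11|29)=-1; sign (−1)^0·+1^1·-1^3 = -1.
(a,b)_31: α=2, u≡28; β=0, v≡21 (mod 31); (28|31)=+1, (21|31)=-1; sign (−1)^0·+1^0·-1^2 = +1.
(a,b)_19: α=4, u≡9; β=1, v≡10 (mod 19); (9|19)=+1, (10|19)=-1; sign (−1)^0·+1^1·-1^4 = +1.
(-29, 515185 / ℚ) ramifies at {17, 29}: a division algebra.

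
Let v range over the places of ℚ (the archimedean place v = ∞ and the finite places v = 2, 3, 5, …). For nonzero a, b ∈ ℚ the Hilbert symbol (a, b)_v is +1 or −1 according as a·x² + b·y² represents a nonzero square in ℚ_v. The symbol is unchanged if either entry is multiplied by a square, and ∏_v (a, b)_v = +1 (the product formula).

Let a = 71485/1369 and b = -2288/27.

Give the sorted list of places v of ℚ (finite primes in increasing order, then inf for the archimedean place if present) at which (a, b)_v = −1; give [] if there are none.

[11, 13]

Mod squares: a ≡ 85, b ≡ -429. Check v ∈ {∞, 2, 3, 5, 11, 13, 17, 29, 37}.
v=5: a=5^1·(≡3), b=5^0·(≡1) mod 5; (3|5)=-1, (1|5)=+1; (−1)^{1·0·2}·(-1)^0·(+1)^1 = +1.
v=29: a=29^2·(≡19), b=29^0·(≡13) mod 29; (19|29)=-1, (13|29)=+1; (−1)^{2·0·14}·(-1)^0·(+1)^2 = +1.
v=37: a=37^-2·(≡1), b=37^0·(≡29) mod 37; (1|37)=+1, (29|37)=-1; (−1)^{-2·0·18}·(+1)^0·(-1)^-2 = +1.
v=2: v_2(a)=0, v_2(b)=4; units ≡ 5, 3 (mod 8); ε·ε+αω+βω = 0·1+0·1+4·1 ≡ 0  ⇒  (a,b)_2 = +1.
v=3: a=3^0·(≡1), b=3^-3·(≡1) mod 3; (1|3)=+1, (1|3)=+1; (−1)^{0·-3·1}·(+1)^-3·(+1)^0 = +1.
v=11: a=11^0·(≡8), b=11^1·(≡9) mod 11; (8|11)=-1, (9|11)=+1; (−1)^{0·1·5}·(-1)^1·(+1)^0 = -1.
v=∞: 85 > 0 and -429 < 0  ⇒  (a,b)_∞ = +1.
v=13: a=13^0·(≡6), b=13^1·(≡6) mod 13; (6|13)=-1, (6|13)=-1; (−1)^{0·1·6}·(-1)^1·(-1)^0 = -1.
v=17: a=17^1·(≡12), b=17^0·(≡16) mod 17; (12|17)=-1, (16|17)=+1; (−1)^{1·0·8}·(-1)^0·(+1)^1 = +1.
|Ram(85, -429)| = 2, even; anisotropic at {11, 13}.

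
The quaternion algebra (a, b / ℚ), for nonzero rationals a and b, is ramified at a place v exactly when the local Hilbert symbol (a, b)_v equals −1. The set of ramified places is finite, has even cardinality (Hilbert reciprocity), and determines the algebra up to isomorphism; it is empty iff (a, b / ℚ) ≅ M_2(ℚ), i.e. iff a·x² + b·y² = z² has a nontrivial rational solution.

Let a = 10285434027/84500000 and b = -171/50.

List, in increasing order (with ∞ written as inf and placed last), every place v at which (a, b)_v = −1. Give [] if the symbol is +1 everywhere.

(a, b) ≡ (646, -38) mod (ℚ^×)²; places V = {2, 3, 5, 11, 13, 17, 19, ∞}.
(a,b)_∞: sgn(646)=+, sgn(-38)=−, so +1.
(a,b)_13: α=-2, u≡9; β=0, v≡1 (mod 13); (9|13)=+1, (1|13)=+1; sign (−1)^0·+1^0·+1^-2 = +1.
(a,b)_17: α=1, u≡9; β=0, v≡1 (mod 17); (9|17)=+1, (1|17)=+1; sign (−1)^0·+1^0·+1^1 = +1.
(a,b)_5: α=-6, u≡4; β=-2, v≡2 (mod 5); (4|5)=+1, (2|5)=-1; sign (−1)^0·+1^-2·-1^-6 = +1.
(a,b)_3: α=6, u≡1; β=2, v≡1 (mod 3); (1|3)=+1, (1|3)=+1; sign (−1)^0·+1^2·+1^6 = +1.
(a,b)_2: α=-5, β=-1; u≡3, v≡5 (mod 8); ε(u)ε(v)=1·0, αω(v)=-5·1, βω(u)=-1·1; sum ≡ 0  ⇒  +1.
(a,b)_19: α=3, u≡2; β=1, v≡4 (mod 19); (2|19)=-1, (4|19)=+1; sign (−1)^1·-1^1·+1^3 = +1.
(a,b)_11: α=2, u≡10; β=0, v≡10 (mod 11); (10|11)=-1, (10|11)=-1; sign (−1)^0·-1^0·-1^2 = +1.
Ram(a, b) = ∅: the form 646·x² + -38·y² − z² is isotropic over every ℚ_v, so by Hasse–Minkowski it is isotropic over ℚ.

[]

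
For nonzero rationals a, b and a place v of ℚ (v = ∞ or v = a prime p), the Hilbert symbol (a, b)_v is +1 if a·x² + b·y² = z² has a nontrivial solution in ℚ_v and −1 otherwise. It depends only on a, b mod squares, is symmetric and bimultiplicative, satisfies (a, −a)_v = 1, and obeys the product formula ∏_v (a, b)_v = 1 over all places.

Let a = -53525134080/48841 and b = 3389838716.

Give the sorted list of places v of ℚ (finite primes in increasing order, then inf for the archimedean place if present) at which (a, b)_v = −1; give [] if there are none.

[11, 19, 43, 47]

(a, b) ≡ (-191995, 7003799) mod (ℚ^×)²; places V = {2, 3, 5, 11, 13, 17, 19, 23, 31, 43, 47, ∞}.
(a,b)_11: α=2, u≡6; β=3, v≡6 (mod 11); (6|11)=-1, (6|11)=-1; sign (−1)^0·-1^3·-1^2 = -1.
(a,b)_13: α=-2, u≡8; β=0, v≡4 (mod 13); (8|13)=-1, (4|13)=+1; sign (−1)^0·-1^0·+1^-2 = +1.
(a,b)_43: α=1, u≡28; β=0, v≡22 (mod 43); (28|43)=-1, (22|43)=-1; sign (−1)^0·-1^0·-1^1 = -1.
(a,b)_2: α=8, β=2; u≡5, v≡7 (mod 8); ε(u)ε(v)=0·1, αω(v)=8·0, βω(u)=2·1; sum ≡ 0  ⇒  +1.
(a,b)_23: α=0, u≡18; β=1, v≡16 (mod 23); (18|23)=+1, (16|23)=+1; sign (−1)^0·+1^1·+1^0 = +1.
(a,b)_∞: sgn(-191995)=−, sgn(7003799)=+, so +1.
(a,b)_3: α=2, u≡2; β=0, v≡2 (mod 3); (2|3)=-1, (2|3)=-1; sign (−1)^0·-1^0·-1^2 = +1.
(a,b)_31: α=0, u≡7; β=1, v≡19 (mod 31); (7|31)=+1, (19|31)=+1; sign (−1)^0·+1^1·+1^0 = +1.
(a,b)_19: α=1, u≡13; β=1, v≡18 (mod 19); (13|19)=-1, (18|19)=-1; sign (−1)^1·-1^1·-1^1 = -1.
(a,b)_17: α=-2, u≡14; β=0, v≡7 (mod 17); (14|17)=-1, (7|17)=-1; sign (−1)^0·-1^0·-1^-2 = +1.
(a,b)_5: α=1, u≡4; β=0, v≡1 (mod 5); (4|5)=+1, (1|5)=+1; sign (−1)^0·+1^0·+1^1 = +1.
(a,b)_47: α=1, u≡37; β=1, v≡2 (mod 47); (37|47)=+1, (2|47)=+1; sign (−1)^1·+1^1·+1^1 = -1.
Ram(-191995, 7003799) = {11, 19, 43, 47}; no ℚ_11-point on the conic.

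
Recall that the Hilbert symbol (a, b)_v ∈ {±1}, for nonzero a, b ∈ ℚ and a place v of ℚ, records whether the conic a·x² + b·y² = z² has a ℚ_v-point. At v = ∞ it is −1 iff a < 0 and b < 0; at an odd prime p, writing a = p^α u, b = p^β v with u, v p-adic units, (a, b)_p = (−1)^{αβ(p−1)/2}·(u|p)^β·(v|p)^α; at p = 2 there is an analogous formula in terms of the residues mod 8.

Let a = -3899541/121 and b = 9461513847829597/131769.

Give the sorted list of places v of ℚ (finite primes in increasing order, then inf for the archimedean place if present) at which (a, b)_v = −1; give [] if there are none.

[19, 37]

(a, b) ≡ (-2109, 37) mod (ℚ^×)²; places V = {2, 3, 11, 19, 23, 37, 43, ∞}.
(a,b)_2: α=0, β=0; u≡3, v≡5 (mod 8); ε(u)ε(v)=1·0, αω(v)=0·1, βω(u)=0·1; sum ≡ 0  ⇒  +1.
(a,b)_11: α=-2, u≡3; β=-4, v≡9 (mod 11); (3|11)=+1, (9|11)=+1; sign (−1)^0·+1^-4·+1^-2 = +1.
(a,b)_3: α=1, u≡2; β=-2, v≡1 (mod 3); (2|3)=-1, (1|3)=+1; sign (−1)^0·-1^-2·+1^1 = +1.
(a,b)_43: α=2, u≡11; β=2, v≡3 (mod 43); (11|43)=+1, (3|43)=-1; sign (−1)^0·+1^2·-1^2 = +1.
(a,b)_19: α=1, u≡8; β=2, v≡15 (mod 19); (8|19)=-1, (15|19)=-1; sign (−1)^0·-1^2·-1^1 = -1.
(a,b)_37: α=1, u≡2; β=3, v≡26 (mod 37); (2|37)=-1, (26|37)=+1; sign (−1)^0·-1^3·+1^1 = -1.
(a,b)_∞: sgn(-2109)=−, sgn(37)=+, so +1.
(a,b)_23: α=0, u≡22; β=4, v≡21 (mod 23); (22|23)=-1, (21|23)=-1; sign (−1)^0·-1^4·-1^0 = +1.
Ram(-2109, 37) = {19, 37}; no ℚ_19-point on the conic.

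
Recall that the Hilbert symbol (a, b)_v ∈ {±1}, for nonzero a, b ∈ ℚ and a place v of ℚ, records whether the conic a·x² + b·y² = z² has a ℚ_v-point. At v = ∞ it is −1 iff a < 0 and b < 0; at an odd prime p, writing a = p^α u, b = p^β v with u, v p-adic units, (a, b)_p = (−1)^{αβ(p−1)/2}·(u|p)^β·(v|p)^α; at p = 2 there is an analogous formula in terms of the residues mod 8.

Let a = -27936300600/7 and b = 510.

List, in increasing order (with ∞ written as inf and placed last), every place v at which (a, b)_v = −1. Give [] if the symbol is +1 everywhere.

Mod squares: a ≡ -9282, b ≡ 510. Check v ∈ {∞, 2, 3, 5, 7, 13, 17}.
v=17: a=17^3·(≡4), b=17^1·(≡13) mod 17; (4|17)=+1, (13|17)=+1; (−1)^{3·1·8}·(+1)^1·(+1)^3 = +1.
v=13: a=13^1·(≡4), b=13^0·(≡3) mod 13; (4|13)=+1, (3|13)=+1; (−1)^{1·0·6}·(+1)^0·(+1)^1 = +1.
v=3: a=3^7·(≡2), b=3^1·(≡2) mod 3; (2|3)=-1, (2|3)=-1; (−1)^{7·1·1}·(-1)^1·(-1)^7 = -1.
v=∞: -9282 < 0 and 510 > 0  ⇒  (a,b)_∞ = +1.
v=5: a=5^2·(≡3), b=5^1·(≡2) mod 5; (3|5)=-1, (2|5)=-1; (−1)^{2·1·2}·(-1)^1·(-1)^2 = -1.
v=2: v_2(a)=3, v_2(b)=1; units ≡ 7, 7 (mod 8); ε·ε+αω+βω = 1·1+3·0+1·0 ≡ 1  ⇒  (a,b)_2 = -1.
v=7: a=7^-1·(≡2), b=7^0·(≡6) mod 7; (2|7)=+1, (6|7)=-1; (−1)^{-1·0·3}·(+1)^0·(-1)^-1 = -1.
|Ram(-9282, 510)| = 4, even; anisotropic at {2, 3, 5, 7}.

[2, 3, 5, 7]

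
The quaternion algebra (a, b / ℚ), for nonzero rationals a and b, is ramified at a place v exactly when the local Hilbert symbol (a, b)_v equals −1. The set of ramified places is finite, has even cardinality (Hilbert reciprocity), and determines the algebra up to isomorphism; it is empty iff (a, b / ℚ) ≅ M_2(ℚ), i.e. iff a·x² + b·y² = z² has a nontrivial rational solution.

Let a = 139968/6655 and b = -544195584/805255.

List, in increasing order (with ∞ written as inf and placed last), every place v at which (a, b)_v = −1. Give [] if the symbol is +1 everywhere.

[3, 5]

Mod squares: a ≡ 165, b ≡ -55. Check v ∈ {∞, 2, 3, 5, 11}.
v=2: v_2(a)=6, v_2(b)=10; units ≡ 5, 1 (mod 8); ε·ε+αω+βω = 0·0+6·0+10·1 ≡ 0  ⇒  (a,b)_2 = +1.
v=11: a=11^-3·(≡3), b=11^-5·(≡7) mod 11; (3|11)=+1, (7|11)=-1; (−1)^{-3·-5·5}·(+1)^-5·(-1)^-3 = +1.
v=∞: 165 > 0 and -55 < 0  ⇒  (a,b)_∞ = +1.
v=5: a=5^-1·(≡3), b=5^-1·(≡1) mod 5; (3|5)=-1, (1|5)=+1; (−1)^{-1·-1·2}·(-1)^-1·(+1)^-1 = -1.
v=3: a=3^7·(≡1), b=3^12·(≡2) mod 3; (1|3)=+1, (2|3)=-1; (−1)^{7·12·1}·(+1)^12·(-1)^7 = -1.
Ram(165, -55) = {3, 5}; no ℚ_3-point on the conic.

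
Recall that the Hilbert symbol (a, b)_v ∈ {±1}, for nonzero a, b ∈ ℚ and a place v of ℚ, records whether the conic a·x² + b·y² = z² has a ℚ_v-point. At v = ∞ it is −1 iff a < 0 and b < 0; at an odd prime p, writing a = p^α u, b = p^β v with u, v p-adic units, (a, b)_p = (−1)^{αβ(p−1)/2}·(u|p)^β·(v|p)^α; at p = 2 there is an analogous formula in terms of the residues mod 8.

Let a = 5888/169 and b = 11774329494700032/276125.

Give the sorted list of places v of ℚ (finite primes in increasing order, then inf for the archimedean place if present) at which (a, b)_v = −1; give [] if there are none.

[2, 5, 17, 23]

Mod squares: a ≡ 23, b ≡ 737035. Check v ∈ {∞, 2, 3, 5, 13, 17, 23, 29, 47}.
v=5: a=5^0·(≡2), b=5^-3·(≡3) mod 5; (2|5)=-1, (3|5)=-1; (−1)^{0·-3·2}·(-1)^-3·(-1)^0 = -1.
v=23: a=23^1·(≡9), b=23^3·(≡8) mod 23; (9|23)=+1, (8|23)=+1; (−1)^{1·3·11}·(+1)^3·(+1)^1 = -1.
v=29: a=29^0·(≡23), b=29^1·(≡21) mod 29; (23|29)=+1, (21|29)=-1; (−1)^{0·1·14}·(+1)^1·(-1)^0 = +1.
v=13: a=13^-2·(≡12), b=13^1·(≡7) mod 13; (12|13)=+1, (7|13)=-1; (−1)^{-2·1·6}·(+1)^1·(-1)^-2 = +1.
v=47: a=47^0·(≡29), b=47^-2·(≡9) mod 47; (29|47)=-1, (9|47)=+1; (−1)^{0·-2·23}·(-1)^-2·(+1)^0 = +1.
v=∞: 23 > 0 and 737035 > 0  ⇒  (a,b)_∞ = +1.
v=3: a=3^0·(≡2), b=3^2·(≡1) mod 3; (2|3)=-1, (1|3)=+1; (−1)^{0·2·1}·(-1)^2·(+1)^0 = +1.
v=17: a=17^0·(≡11), b=17^1·(≡14) mod 17; (11|17)=-1, (14|17)=-1; (−1)^{0·1·8}·(-1)^1·(-1)^0 = -1.
v=2: v_2(a)=8, v_2(b)=24; units ≡ 7, 3 (mod 8); ε·ε+αω+βω = 1·1+8·1+24·0 ≡ 1  ⇒  (a,b)_2 = -1.
Ram(23, 737035) = {2, 5, 17, 23}; no ℚ_2-point on the conic.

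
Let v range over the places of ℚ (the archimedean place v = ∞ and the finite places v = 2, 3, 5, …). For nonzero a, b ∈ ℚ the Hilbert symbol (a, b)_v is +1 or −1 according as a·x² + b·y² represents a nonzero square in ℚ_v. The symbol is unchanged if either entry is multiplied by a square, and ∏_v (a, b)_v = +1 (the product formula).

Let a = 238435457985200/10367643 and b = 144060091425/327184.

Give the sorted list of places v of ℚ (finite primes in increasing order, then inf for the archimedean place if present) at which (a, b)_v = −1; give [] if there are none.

Mod squares: a ≡ 969, b ≡ 17. Check v ∈ {∞, 2, 3, 5, 7, 11, 13, 17, 19}.
v=17: a=17^3·(≡6), b=17^3·(≡15) mod 17; (6|17)=-1, (15|17)=+1; (−1)^{3·3·8}·(-1)^3·(+1)^3 = -1.
v=5: a=5^2·(≡1), b=5^2·(≡3) mod 5; (1|5)=+1, (3|5)=-1; (−1)^{2·2·2}·(+1)^2·(-1)^2 = +1.
v=7: a=7^2·(≡3), b=7^0·(≡3) mod 7; (3|7)=-1, (3|7)=-1; (−1)^{2·0·3}·(-1)^0·(-1)^2 = +1.
v=13: a=13^-4·(≡5), b=13^-2·(≡10) mod 13; (5|13)=-1, (10|13)=+1; (−1)^{-4·-2·6}·(-1)^-2·(+1)^-4 = +1.
v=19: a=19^5·(≡8), b=19^4·(≡6) mod 19; (8|19)=-1, (6|19)=+1; (−1)^{5·4·9}·(-1)^4·(+1)^5 = +1.
v=2: v_2(a)=4, v_2(b)=-4; units ≡ 1, 1 (mod 8); ε·ε+αω+βω = 0·0+4·0+-4·0 ≡ 0  ⇒  (a,b)_2 = +1.
v=11: a=11^-2·(≡9), b=11^-2·(≡7) mod 11; (9|11)=+1, (7|11)=-1; (−1)^{-2·-2·5}·(+1)^-2·(-1)^-2 = +1.
v=∞: 969 > 0 and 17 > 0  ⇒  (a,b)_∞ = +1.
v=3: a=3^-1·(≡2), b=3^2·(≡2) mod 3; (2|3)=-1, (2|3)=-1; (−1)^{-1·2·1}·(-1)^2·(-1)^-1 = -1.
(969, 17 / ℚ) ramifies at {3, 17}: a division algebra.

[3, 17]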